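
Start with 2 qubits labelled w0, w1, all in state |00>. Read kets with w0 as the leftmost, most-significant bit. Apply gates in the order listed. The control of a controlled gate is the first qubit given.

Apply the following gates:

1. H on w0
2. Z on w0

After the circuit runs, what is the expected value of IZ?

The observable IZ averages to 1.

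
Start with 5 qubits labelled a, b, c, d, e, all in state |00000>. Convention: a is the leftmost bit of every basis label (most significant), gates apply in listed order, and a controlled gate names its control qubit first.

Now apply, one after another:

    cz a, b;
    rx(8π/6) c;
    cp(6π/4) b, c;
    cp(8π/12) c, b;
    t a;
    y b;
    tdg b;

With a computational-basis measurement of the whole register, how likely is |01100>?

Outcome |01100> occurs with probability 3/4.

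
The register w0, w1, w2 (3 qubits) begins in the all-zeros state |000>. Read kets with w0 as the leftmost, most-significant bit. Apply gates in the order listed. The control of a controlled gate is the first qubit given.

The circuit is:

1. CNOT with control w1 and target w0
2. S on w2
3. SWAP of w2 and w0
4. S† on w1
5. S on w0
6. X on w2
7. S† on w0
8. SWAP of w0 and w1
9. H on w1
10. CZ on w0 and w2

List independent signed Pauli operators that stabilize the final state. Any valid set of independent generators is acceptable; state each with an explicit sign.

The final state is stabilized by the group generated by +IXI, +ZII, -IIZ; other independent generating sets are equally valid.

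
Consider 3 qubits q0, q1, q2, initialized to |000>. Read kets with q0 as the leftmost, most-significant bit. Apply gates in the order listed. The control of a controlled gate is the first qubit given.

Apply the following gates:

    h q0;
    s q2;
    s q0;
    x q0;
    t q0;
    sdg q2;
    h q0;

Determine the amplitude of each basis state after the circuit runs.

The final amplitudes are exp(I*pi/4)/2 + I/2 on |000>, -exp(I*pi/4)/2 + I/2 on |100>, and 0 on every other basis state.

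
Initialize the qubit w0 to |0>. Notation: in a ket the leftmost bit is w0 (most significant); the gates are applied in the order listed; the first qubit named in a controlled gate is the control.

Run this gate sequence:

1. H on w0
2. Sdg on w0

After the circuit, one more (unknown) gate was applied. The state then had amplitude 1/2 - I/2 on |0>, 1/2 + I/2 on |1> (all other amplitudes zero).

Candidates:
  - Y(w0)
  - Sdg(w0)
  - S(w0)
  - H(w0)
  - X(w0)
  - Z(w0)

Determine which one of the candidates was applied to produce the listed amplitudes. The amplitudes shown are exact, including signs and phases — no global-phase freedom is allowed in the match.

It was H(w0) that produced the state shown.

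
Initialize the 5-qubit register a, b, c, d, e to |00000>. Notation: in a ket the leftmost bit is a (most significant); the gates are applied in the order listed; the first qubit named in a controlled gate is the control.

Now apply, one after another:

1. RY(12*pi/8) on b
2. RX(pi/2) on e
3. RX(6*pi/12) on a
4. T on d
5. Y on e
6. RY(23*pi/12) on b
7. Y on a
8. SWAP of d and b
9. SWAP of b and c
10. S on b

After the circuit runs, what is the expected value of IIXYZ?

In the final state, IIXYZ has expectation 0.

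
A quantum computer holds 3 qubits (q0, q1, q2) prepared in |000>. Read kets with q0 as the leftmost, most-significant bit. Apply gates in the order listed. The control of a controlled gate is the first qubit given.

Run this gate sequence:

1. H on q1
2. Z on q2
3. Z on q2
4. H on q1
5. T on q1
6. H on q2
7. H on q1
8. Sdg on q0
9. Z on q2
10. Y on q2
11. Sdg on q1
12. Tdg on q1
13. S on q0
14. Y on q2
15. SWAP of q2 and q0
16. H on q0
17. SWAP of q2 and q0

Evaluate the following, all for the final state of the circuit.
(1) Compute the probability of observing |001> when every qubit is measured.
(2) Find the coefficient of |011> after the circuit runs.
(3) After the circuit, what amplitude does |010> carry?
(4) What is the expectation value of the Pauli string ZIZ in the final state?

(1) The probability of measuring |001> is 1/2.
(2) |011> carries amplitude -sqrt(2)*exp(I*pi/4)/2 in the final state.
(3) |010> carries amplitude 0 in the final state.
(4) The observable ZIZ averages to -1.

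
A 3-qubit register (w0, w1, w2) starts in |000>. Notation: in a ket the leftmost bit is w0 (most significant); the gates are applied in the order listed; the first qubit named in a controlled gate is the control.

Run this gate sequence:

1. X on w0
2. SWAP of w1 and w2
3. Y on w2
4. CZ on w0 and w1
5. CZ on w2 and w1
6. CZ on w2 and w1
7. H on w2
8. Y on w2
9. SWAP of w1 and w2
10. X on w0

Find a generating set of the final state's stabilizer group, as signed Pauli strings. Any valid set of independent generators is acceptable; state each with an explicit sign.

One valid set of independent stabilizer generators is +IXI, +ZII, +IIZ (any independent generating set of the same group is equally correct).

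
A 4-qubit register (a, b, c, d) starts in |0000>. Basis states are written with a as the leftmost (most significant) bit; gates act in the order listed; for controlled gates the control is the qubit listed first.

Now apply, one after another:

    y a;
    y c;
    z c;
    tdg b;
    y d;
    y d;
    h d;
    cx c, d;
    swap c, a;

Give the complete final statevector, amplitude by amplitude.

The final amplitudes are sqrt(2)/2 on |1010>, sqrt(2)/2 on |1011>, and 0 on every other basis state.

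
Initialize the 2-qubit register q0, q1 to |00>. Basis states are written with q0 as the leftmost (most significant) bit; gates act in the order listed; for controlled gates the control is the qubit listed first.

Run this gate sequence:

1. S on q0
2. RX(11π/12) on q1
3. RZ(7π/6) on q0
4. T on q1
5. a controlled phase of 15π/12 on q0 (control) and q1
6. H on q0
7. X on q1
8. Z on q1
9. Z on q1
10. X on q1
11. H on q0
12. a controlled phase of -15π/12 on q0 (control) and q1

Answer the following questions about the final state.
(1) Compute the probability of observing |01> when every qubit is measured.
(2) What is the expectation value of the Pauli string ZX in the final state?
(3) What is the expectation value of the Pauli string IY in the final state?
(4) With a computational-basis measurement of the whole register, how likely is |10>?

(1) The probability of measuring |01> is sqrt(2)/8 + sqrt(6)/8 + 1/2. Key observation: the block from step 5 through step 12 cancels to the identity and can be dropped.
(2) The expectation value of ZX is -1/4 + sqrt(3)/4.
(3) The observable IY averages to 1/4 - sqrt(3)/4.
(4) The probability of measuring |10> is 0.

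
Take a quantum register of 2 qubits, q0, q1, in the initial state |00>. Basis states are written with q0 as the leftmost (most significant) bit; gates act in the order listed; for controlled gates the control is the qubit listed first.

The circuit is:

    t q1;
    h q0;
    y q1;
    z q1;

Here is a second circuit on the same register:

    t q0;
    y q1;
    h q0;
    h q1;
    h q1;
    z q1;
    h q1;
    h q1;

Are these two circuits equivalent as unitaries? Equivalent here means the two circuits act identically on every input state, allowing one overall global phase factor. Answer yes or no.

No — the two circuits implement different unitaries, even allowing a global phase.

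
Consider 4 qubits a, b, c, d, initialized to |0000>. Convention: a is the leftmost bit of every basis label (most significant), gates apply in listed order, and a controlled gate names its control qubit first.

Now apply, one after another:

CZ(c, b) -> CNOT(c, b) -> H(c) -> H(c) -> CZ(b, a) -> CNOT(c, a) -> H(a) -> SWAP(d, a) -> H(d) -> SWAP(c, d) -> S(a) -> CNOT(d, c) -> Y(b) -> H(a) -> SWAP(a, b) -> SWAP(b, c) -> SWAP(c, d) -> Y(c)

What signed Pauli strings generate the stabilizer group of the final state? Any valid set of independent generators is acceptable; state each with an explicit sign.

The final state is stabilized by the group generated by +IIIX, -ZIII, +IZII, -IIZI; other independent generating sets are equally valid.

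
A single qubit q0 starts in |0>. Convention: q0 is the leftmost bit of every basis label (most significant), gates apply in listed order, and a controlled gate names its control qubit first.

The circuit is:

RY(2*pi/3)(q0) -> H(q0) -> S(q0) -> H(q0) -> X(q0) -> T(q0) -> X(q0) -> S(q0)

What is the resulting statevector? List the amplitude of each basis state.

After the circuit, the state carries amplitude -sqrt(3)*exp(3*I*pi/4)/4 + sqrt(3)*exp(I*pi/4)/4 + sqrt(2)*I/4 on |0>, (1 - I)*(-sqrt(3) + I)/4 on |1>.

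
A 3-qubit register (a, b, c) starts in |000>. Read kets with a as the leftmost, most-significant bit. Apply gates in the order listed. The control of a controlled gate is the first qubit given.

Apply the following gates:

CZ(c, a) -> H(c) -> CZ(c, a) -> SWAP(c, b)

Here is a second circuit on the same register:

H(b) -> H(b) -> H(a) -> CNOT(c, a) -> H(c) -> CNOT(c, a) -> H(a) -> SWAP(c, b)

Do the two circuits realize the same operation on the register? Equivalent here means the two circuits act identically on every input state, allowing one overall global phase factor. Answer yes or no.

Yes, they are equivalent — the unitaries differ by at most a global phase.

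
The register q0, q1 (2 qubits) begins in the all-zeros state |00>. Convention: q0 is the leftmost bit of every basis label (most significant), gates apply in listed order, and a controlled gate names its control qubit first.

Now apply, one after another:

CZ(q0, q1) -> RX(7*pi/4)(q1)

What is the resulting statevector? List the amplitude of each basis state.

The final amplitudes are -sqrt(sqrt(2) + 2)/2 on |00>, -I*sqrt(2 - sqrt(2))/2 on |01>, 0 on |10>, 0 on |11>.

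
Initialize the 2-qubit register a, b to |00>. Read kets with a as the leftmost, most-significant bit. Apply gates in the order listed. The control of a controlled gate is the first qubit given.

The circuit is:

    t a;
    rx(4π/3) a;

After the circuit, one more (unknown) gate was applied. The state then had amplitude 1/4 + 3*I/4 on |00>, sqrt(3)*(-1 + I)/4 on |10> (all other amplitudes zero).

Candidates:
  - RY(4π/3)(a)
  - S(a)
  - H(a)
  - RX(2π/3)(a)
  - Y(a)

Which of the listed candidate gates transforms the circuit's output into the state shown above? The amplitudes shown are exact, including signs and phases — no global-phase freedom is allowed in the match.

The applied gate was RY(4π/3)(a).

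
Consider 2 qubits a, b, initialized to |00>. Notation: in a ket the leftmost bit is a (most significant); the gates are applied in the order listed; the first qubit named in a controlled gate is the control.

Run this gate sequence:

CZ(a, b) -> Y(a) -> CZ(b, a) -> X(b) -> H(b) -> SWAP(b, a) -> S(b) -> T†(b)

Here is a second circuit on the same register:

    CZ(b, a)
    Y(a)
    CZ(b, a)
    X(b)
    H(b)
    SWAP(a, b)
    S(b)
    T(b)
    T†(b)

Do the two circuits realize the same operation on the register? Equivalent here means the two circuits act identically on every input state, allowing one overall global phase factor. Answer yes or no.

No: there is an input state on which the two circuits produce genuinely different outputs (not merely differing by a phase).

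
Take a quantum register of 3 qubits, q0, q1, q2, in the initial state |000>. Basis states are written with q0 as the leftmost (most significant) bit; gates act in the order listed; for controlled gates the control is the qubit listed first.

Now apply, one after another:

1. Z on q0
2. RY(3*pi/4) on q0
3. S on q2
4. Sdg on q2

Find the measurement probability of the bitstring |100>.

The probability of measuring |100> is sqrt(2)/4 + 1/2. Key observation: the block from step 3 through step 4 cancels to the identity and can be dropped.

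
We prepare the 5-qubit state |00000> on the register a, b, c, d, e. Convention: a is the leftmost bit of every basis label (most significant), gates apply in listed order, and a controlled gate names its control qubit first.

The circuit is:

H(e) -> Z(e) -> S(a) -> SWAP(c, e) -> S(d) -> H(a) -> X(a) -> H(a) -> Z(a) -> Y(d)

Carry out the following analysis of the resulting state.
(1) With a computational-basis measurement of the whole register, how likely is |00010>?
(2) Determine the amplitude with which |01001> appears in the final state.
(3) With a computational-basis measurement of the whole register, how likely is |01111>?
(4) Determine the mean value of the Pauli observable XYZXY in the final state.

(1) A full measurement returns |00010> with probability 1/2.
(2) |01001> carries amplitude 0 in the final state.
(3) A full measurement returns |01111> with probability 0.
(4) In the final state, XYZXY has expectation 0.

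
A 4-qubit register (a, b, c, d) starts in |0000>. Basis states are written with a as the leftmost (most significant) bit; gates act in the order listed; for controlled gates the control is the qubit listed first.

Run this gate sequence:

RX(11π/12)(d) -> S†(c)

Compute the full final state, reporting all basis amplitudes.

The resulting statevector has amplitude -sqrt(6 - 3*sqrt(2))/4 + sqrt(sqrt(2) + 2)/4 on |0000>, -I*sqrt(3*sqrt(2) + 6)/4 - I*sqrt(2 - sqrt(2))/4 on |0001>, and 0 on every other basis state.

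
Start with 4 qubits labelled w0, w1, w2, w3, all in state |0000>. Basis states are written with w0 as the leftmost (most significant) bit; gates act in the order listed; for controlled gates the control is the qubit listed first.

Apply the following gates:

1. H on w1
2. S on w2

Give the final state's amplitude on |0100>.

The final state's coefficient on |0100> equals sqrt(2)/2.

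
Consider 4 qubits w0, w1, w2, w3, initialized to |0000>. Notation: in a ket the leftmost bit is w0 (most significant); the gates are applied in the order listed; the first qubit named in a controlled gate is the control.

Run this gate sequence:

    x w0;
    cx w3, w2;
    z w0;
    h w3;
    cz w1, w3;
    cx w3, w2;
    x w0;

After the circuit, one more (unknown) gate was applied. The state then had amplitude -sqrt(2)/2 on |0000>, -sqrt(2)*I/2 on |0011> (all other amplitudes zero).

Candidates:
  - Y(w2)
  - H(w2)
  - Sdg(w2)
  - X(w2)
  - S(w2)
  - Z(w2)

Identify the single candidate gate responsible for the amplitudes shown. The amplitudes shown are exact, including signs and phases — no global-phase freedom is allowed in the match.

The applied gate was S(w2).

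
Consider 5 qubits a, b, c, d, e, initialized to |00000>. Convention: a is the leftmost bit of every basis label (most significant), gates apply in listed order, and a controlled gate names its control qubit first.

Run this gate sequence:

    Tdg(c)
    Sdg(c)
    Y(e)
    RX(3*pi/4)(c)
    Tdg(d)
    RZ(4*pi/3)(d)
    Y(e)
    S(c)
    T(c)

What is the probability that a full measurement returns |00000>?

Outcome |00000> occurs with probability 1/2 - sqrt(2)/4.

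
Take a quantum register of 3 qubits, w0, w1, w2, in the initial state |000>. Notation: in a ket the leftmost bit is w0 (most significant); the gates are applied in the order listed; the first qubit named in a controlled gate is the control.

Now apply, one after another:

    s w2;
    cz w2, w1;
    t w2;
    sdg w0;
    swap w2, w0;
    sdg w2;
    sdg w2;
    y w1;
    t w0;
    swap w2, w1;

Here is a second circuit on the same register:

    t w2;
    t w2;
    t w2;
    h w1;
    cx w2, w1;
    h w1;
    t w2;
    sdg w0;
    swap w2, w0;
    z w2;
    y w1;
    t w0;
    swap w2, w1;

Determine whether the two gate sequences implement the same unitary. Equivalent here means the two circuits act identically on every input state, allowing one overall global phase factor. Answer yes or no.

No, they are not equivalent — no single phase factor reconciles the two unitaries.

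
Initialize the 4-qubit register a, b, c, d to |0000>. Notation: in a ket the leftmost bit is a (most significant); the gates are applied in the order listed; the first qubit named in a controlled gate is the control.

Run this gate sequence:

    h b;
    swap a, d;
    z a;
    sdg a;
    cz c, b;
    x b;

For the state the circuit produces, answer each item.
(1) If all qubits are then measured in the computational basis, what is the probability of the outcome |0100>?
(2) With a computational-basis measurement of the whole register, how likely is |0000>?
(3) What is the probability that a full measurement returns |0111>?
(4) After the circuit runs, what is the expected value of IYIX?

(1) A full measurement returns |0100> with probability 1/2.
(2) A full measurement returns |0000> with probability 1/2.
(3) The probability of measuring |0111> is 0.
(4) The observable IYIX averages to 0.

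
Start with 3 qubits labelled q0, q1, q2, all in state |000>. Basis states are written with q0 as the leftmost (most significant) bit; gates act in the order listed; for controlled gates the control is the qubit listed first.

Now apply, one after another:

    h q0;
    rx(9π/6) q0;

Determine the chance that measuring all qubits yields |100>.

A full measurement returns |100> with probability 1/2.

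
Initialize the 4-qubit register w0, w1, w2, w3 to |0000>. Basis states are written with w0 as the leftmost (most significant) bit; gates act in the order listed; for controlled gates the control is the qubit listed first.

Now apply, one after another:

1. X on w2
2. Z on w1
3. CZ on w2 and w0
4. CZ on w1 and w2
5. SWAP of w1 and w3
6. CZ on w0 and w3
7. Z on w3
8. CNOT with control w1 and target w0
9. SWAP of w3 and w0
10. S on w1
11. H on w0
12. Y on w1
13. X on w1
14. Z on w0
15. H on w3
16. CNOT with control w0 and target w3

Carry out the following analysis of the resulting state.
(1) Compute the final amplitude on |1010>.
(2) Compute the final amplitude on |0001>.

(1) |1010> carries amplitude -I/2 in the final state.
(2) The final state's coefficient on |0001> equals 0.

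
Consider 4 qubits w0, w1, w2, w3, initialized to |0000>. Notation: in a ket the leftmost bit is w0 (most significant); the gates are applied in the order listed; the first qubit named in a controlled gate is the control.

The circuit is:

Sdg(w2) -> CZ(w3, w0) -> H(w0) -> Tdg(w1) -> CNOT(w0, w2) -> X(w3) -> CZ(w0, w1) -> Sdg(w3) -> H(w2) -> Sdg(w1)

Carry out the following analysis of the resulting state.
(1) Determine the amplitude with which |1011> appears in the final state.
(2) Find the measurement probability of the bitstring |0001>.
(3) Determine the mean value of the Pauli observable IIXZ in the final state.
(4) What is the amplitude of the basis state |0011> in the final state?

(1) The amplitude on |1011> is I/2.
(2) Outcome |0001> occurs with probability 1/4.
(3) In the final state, IIXZ has expectation 0.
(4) The amplitude on |0011> is -I/2.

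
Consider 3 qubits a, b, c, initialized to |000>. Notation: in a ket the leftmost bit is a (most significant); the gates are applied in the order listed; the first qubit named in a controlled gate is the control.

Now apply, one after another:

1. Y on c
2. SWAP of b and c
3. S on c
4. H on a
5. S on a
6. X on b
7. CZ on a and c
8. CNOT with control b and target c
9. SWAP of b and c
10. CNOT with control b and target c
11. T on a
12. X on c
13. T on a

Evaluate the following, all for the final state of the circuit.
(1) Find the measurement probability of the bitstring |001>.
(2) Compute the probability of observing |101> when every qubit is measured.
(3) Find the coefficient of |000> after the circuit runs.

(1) Outcome |001> occurs with probability 1/2.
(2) The probability of measuring |101> is 1/2.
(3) The amplitude on |000> is 0.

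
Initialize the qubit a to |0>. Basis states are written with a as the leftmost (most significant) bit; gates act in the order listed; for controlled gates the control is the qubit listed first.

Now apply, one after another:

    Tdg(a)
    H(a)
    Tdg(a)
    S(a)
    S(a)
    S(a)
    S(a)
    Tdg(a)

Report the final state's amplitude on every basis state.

The resulting statevector has amplitude sqrt(2)/2 on |0>, -sqrt(2)*I/2 on |1>. Key observation: the block from step 4 through step 7 cancels to the identity and can be dropped.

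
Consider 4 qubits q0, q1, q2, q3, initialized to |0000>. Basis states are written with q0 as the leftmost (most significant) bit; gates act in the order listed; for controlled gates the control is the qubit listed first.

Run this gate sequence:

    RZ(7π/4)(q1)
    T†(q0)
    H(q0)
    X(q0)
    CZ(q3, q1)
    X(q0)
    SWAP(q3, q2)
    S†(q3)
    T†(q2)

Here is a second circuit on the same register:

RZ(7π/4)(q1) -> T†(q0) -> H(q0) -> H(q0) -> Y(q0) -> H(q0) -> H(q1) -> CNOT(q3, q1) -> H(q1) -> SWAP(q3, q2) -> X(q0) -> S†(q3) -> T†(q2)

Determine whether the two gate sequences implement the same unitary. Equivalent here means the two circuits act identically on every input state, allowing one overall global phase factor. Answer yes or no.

No, they are not equivalent — no single phase factor reconciles the two unitaries.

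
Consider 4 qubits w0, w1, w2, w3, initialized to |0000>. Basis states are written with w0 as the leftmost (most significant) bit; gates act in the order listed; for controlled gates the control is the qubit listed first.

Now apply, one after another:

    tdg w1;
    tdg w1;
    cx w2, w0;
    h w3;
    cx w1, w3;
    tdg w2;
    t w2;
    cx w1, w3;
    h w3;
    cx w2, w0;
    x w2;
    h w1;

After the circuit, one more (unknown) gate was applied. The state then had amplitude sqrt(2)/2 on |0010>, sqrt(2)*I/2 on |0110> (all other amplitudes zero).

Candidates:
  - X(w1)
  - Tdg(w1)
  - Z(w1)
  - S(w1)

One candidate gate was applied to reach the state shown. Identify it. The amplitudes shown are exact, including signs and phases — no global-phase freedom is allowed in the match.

The applied gate was S(w1). Key observation: the block from step 3 through step 10 cancels to the identity and can be dropped.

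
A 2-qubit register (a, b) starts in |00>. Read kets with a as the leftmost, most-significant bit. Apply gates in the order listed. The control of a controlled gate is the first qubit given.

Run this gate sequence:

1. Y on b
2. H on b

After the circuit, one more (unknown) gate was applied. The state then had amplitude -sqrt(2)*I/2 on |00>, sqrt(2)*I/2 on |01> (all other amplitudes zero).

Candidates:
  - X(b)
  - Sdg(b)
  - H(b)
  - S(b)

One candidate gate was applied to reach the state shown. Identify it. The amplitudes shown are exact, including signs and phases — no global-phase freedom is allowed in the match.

The unique candidate consistent with the amplitudes is X(b).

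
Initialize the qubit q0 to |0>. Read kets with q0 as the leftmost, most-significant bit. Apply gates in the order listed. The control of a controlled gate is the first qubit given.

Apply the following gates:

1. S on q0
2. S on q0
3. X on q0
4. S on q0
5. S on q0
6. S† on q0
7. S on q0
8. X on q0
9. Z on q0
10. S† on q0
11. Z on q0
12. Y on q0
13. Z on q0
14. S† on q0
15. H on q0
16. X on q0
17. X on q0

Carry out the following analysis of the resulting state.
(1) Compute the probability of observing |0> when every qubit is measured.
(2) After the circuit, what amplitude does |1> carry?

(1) The probability of measuring |0> is 1/2.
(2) The final state's coefficient on |1> equals -sqrt(2)/2.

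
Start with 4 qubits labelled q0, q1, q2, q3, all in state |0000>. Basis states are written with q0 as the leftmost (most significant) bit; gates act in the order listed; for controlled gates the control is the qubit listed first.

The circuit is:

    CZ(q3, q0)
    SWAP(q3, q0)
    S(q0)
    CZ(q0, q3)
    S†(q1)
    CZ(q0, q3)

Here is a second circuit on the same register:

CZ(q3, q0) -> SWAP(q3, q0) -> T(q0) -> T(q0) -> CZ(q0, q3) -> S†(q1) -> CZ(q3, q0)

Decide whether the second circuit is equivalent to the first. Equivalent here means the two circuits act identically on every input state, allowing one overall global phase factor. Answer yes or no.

Yes, they are equivalent — the unitaries differ by at most a global phase.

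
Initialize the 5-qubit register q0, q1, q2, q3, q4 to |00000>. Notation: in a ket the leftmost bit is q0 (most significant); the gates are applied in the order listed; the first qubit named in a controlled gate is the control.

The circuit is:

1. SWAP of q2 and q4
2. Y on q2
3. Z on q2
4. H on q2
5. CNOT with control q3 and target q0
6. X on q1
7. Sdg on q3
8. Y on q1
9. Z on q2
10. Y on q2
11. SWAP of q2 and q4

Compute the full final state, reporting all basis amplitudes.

The final amplitudes are sqrt(2)*I/2 on |00000>, -sqrt(2)*I/2 on |00001>, and 0 on every other basis state.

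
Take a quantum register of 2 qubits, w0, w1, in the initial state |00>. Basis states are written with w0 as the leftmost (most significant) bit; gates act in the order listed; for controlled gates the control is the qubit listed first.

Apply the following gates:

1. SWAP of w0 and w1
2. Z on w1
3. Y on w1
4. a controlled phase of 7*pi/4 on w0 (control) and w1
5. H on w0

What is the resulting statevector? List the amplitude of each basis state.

After the circuit, the state carries amplitude 0 on |00>, sqrt(2)*I/2 on |01>, 0 on |10>, sqrt(2)*I/2 on |11>.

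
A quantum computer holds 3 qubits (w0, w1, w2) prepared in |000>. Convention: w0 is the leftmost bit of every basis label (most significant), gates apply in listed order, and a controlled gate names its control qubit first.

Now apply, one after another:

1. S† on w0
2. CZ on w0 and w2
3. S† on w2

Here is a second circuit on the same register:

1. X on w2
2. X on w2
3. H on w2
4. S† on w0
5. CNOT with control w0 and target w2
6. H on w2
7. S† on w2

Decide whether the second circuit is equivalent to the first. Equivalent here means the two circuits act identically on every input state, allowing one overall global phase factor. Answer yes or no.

Yes — the two circuits implement the same unitary up to a global phase.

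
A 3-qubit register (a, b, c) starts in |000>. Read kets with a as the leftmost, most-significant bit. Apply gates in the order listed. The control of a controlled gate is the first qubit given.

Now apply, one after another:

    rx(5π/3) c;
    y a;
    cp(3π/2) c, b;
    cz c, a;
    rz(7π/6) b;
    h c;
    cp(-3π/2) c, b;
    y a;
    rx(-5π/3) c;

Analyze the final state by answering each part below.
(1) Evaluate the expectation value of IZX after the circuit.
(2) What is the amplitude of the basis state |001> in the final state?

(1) In the final state, IZX has expectation 1/2.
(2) The amplitude on |001> is -sqrt(2)*exp(5*I*pi/12)/4.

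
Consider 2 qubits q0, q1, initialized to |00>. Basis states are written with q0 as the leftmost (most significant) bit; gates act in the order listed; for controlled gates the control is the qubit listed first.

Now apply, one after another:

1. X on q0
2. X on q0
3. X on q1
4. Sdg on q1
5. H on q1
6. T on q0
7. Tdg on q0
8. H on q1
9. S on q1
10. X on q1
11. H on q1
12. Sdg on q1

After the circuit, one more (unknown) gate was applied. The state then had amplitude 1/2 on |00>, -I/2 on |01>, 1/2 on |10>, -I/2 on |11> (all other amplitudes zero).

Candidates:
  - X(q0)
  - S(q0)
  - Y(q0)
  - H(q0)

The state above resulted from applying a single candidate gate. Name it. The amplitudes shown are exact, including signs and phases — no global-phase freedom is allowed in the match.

It was H(q0) that produced the state shown.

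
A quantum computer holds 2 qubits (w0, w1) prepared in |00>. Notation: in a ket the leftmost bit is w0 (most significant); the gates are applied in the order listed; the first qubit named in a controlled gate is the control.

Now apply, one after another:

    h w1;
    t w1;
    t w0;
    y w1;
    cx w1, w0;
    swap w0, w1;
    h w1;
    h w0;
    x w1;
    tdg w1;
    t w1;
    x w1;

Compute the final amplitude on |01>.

The final state's coefficient on |01> equals sqrt(2)*(-I - exp(3*I*pi/4))/4.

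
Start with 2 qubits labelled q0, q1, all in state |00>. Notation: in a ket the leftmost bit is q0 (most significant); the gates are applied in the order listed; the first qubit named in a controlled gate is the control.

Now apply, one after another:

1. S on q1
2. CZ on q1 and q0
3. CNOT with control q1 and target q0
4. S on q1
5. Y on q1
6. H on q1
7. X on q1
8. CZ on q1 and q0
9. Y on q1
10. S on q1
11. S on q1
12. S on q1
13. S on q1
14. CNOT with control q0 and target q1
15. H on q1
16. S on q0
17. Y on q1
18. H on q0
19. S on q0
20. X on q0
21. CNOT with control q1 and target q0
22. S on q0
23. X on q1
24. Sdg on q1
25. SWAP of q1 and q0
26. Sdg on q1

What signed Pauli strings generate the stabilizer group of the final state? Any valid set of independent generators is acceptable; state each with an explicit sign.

One valid set of independent stabilizer generators is +IY, +ZI (any independent generating set of the same group is equally correct). Key observation: gates 10-13 undo each other exactly, leaving only the rest of the circuit to track.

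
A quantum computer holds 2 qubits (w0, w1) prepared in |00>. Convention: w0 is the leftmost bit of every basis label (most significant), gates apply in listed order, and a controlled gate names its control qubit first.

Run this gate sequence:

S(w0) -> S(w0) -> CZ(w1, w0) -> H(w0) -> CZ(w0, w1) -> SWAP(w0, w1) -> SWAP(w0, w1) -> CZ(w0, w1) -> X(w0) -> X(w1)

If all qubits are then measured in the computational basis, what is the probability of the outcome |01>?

A full measurement returns |01> with probability 1/2. Key observation: the block from step 5 through step 8 cancels to the identity and can be dropped.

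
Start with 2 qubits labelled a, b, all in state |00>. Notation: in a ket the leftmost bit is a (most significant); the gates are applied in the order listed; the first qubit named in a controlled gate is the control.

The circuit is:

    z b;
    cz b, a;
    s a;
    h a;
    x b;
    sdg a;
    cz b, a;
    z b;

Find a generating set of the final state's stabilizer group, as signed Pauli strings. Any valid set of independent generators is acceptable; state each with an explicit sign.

One valid set of independent stabilizer generators is +YI, -IZ (any independent generating set of the same group is equally correct).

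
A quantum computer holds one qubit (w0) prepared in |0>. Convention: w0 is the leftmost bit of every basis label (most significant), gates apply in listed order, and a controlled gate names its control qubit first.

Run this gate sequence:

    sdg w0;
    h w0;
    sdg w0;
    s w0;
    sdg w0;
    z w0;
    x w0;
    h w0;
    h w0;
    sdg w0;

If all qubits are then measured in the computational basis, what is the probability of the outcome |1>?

The probability of measuring |1> is 1/2.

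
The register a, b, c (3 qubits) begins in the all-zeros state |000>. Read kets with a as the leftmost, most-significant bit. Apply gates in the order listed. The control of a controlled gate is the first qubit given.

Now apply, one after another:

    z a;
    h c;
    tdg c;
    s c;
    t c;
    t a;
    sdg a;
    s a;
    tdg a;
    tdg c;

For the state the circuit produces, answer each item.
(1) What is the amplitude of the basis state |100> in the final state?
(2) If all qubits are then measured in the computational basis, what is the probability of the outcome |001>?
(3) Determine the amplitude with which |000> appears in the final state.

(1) |100> carries amplitude 0 in the final state. Key observation: steps 5-10 multiply out to the identity, so the circuit reduces to the remaining gates.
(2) Outcome |001> occurs with probability 1/2.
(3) |000> carries amplitude sqrt(2)/2 in the final state.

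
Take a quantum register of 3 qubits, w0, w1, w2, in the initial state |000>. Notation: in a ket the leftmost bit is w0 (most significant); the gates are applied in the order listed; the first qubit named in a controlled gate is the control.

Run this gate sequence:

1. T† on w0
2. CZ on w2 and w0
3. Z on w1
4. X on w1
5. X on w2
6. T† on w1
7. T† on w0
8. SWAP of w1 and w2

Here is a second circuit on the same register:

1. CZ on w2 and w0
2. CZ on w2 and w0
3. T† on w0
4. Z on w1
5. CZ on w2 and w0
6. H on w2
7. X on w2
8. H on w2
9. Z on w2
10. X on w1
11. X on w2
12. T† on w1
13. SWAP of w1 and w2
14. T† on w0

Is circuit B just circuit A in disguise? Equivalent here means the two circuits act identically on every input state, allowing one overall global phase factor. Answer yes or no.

Yes — the two circuits implement the same unitary up to a global phase.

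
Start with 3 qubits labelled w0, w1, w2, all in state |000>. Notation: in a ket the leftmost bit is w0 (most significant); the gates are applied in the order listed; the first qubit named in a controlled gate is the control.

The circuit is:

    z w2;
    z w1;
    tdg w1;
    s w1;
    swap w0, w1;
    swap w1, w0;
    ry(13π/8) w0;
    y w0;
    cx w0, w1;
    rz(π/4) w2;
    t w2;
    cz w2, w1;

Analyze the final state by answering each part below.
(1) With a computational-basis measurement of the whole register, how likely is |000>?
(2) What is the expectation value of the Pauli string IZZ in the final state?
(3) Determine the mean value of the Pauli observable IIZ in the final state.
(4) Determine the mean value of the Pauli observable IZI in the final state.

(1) A full measurement returns |000> with probability sin(3*pi/16)**2.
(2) In the final state, IZZ has expectation -sqrt(2 - sqrt(2))/2.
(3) The observable IIZ averages to 1.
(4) The expectation value of IZI is -sqrt(2 - sqrt(2))/2.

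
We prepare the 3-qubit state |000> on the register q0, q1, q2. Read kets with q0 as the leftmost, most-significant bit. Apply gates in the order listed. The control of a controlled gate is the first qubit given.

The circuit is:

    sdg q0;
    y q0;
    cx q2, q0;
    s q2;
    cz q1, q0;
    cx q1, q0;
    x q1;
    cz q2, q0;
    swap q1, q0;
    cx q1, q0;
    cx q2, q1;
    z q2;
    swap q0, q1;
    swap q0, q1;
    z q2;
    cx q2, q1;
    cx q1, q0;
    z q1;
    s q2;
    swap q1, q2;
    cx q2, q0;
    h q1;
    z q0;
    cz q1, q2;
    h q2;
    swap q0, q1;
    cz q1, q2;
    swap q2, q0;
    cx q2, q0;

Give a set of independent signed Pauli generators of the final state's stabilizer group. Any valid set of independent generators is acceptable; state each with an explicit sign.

The final state is stabilized by the group generated by -XII, +IIX, +IZI; other independent generating sets are equally valid. Key observation: steps 10-17 multiply out to the identity, so the circuit reduces to the remaining gates.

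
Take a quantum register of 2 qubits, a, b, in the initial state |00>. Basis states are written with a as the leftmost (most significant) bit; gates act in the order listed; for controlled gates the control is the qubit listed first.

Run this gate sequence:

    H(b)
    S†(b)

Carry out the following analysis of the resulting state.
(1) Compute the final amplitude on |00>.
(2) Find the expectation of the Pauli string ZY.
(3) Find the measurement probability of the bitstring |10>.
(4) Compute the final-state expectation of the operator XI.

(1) The final state's coefficient on |00> equals sqrt(2)/2.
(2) In the final state, ZY has expectation -1.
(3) Outcome |10> occurs with probability 0.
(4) In the final state, XI has expectation 0.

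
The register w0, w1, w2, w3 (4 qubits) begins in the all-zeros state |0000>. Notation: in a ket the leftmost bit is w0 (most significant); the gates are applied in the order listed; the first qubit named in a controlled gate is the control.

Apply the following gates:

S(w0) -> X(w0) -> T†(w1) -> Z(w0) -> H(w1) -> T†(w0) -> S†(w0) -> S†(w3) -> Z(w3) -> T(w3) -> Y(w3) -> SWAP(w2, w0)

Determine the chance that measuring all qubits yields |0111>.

Outcome |0111> occurs with probability 1/2.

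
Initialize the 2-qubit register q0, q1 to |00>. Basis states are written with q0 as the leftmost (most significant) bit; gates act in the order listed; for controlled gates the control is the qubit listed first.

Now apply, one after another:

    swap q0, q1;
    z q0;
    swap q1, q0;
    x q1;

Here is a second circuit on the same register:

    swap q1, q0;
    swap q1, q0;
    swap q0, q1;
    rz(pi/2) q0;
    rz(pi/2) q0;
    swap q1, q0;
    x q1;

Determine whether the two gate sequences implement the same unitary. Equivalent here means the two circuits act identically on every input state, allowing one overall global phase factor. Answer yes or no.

Yes: on every input state the two circuits agree up to one overall phase factor.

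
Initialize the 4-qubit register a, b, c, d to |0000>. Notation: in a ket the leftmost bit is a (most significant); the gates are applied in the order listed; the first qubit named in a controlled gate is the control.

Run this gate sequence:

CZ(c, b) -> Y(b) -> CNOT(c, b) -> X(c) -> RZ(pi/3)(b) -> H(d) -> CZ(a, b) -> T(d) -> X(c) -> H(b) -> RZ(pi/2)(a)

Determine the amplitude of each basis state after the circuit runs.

The final amplitudes are exp(5*I*pi/12)/2 on |0000>, exp(2*I*pi/3)/2 on |0001>, -exp(5*I*pi/12)/2 on |0100>, -exp(2*I*pi/3)/2 on |0101>, and 0 on every other basis state.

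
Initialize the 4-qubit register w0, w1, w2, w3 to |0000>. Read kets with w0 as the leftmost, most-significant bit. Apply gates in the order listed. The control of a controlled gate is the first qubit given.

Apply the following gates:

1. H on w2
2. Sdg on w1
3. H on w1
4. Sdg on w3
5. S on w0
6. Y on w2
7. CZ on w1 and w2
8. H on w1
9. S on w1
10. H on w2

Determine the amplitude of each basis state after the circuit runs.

After the circuit, the state carries amplitude -I/2 on |0000>, -I/2 on |0010>, -1/2 on |0100>, 1/2 on |0110>, and 0 on every other basis state.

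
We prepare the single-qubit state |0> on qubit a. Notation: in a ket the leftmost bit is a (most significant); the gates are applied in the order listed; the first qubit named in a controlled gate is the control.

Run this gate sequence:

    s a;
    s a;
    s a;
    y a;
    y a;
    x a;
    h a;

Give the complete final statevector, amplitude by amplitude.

The final amplitudes are sqrt(2)/2 on |0>, -sqrt(2)/2 on |1>.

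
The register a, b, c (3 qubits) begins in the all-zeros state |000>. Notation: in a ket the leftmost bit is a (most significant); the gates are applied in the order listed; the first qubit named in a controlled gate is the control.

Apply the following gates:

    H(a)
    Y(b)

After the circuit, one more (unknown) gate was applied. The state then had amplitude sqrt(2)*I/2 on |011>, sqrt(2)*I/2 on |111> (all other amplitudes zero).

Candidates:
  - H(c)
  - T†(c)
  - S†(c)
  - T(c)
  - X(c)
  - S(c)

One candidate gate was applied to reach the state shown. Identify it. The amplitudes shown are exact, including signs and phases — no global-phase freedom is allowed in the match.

The applied gate was X(c).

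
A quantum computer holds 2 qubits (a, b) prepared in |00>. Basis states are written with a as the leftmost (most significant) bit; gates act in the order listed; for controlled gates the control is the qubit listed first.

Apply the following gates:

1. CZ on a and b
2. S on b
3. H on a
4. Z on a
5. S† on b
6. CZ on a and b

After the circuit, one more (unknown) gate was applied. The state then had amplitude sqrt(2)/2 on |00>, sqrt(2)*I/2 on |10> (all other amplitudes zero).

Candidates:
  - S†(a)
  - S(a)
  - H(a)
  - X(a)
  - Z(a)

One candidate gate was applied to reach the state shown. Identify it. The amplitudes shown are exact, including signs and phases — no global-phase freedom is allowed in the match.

The applied gate was S†(a).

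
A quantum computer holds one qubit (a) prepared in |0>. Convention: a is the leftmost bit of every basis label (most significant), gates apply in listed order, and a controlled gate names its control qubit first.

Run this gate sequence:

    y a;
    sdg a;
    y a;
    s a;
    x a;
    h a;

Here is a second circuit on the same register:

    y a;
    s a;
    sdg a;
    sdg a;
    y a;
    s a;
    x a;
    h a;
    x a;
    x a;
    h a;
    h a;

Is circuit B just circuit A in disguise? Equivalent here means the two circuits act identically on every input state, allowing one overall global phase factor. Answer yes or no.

Yes — the two circuits implement the same unitary up to a global phase.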